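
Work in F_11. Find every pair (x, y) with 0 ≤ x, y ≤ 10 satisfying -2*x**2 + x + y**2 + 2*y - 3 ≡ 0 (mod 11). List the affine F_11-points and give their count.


Affine F_11-points: {(0, 1), (0, 8), (1, 3), (1, 6), (5, 3), (5, 6), (6, 1), (6, 8), (8, 4), (8, 5), (9, 4), (9, 5)}; count = 12.

For each of the 121 pairs (x, y) ∈ F_11², evaluate f(x, y) mod 11. Record the zeros.
  x = 0: [0↦8, 1↦0, 2↦5, 3↦1, 4↦10, 5↦10, 6↦1, 7↦5, 8↦0, 9↦8, 10↦7]  zeros at y ∈ {1, 8}
  x = 1: [0↦7, 1↦10, 2↦4, 3↦0, 4↦9, 5↦9, 6↦0, 7↦4, 8↦10, 9↦7, 10↦6]  zeros at y ∈ {3, 6}
  x = 2: [0↦2, 1↦5, 2↦10, 3↦6, 4↦4, 5↦4, 6↦6, 7↦10, 8↦5, 9↦2, 10↦1]  zeros at y ∈ ∅
  x = 3: [0↦4, 1↦7, 2↦1, 3↦8, 4↦6, 5↦6, 6↦8, 7↦1, 8↦7, 9↦4, 10↦3]  zeros at y ∈ ∅
  x = 4: [0↦2, 1↦5, 2↦10, 3↦6, 4↦4, 5↦4, 6↦6, 7↦10, 8↦5, 9↦2, 10↦1]  zeros at y ∈ ∅
  x = 5: [0↦7, 1↦10, 2↦4, 3↦0, 4↦9, 5↦9, 6↦0, 7↦4, 8↦10, 9↦7, 10↦6]  zeros at y ∈ {3, 6}
  x = 6: [0↦8, 1↦0, 2↦5, 3↦1, 4↦10, 5↦10, 6↦1, 7↦5, 8↦0, 9↦8, 10↦7]  zeros at y ∈ {1, 8}
  x = 7: [0↦5, 1↦8, 2↦2, 3↦9, 4↦7, 5↦7, 6↦9, 7↦2, 8↦8, 9↦5, 10↦4]  zeros at y ∈ ∅
  x = 8: [0↦9, 1↦1, 2↦6, 3↦2, 4↦0, 5↦0, 6↦2, 7↦6, 8↦1, 9↦9, 10↦8]  zeros at y ∈ {4, 5}
  x = 9: [0↦9, 1↦1, 2↦6, 3↦2, 4↦0, 5↦0, 6↦2, 7↦6, 8↦1, 9↦9, 10↦8]  zeros at y ∈ {4, 5}
  x = 10: [0↦5, 1↦8, 2↦2, 3↦9, 4↦7, 5↦7, 6↦9, 7↦2, 8↦8, 9↦5, 10↦4]  zeros at y ∈ ∅
Collecting zeros: affine points = {(0, 1), (0, 8), (1, 3), (1, 6), (5, 3), (5, 6), (6, 1), (6, 8), (8, 4), (8, 5), (9, 4), (9, 5)}.
Total count |C(F_11)_aff| = 12.


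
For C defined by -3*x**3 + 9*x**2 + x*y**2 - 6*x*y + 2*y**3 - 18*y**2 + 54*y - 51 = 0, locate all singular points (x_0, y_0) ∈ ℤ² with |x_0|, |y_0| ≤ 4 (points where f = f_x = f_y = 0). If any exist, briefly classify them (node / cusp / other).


Singular points: {(1, 3)}; classification: cusp.

Compute partial derivatives:
  f_x = -9*x**2 + 18*x + y**2 - 6*y.
  f_y = 2*x*y - 6*x + 6*y**2 - 36*y + 54.
Scan x_0 ∈ {−4, ..., 4}. For each x_0, f_y(x_0, y) is a polynomial in y; find its integer roots y ∈ {−4, ..., 4}, then test f_x and f at those candidates.
  x = -4: f_y(-4, y) = 6*y**2 - 44*y + 78; vanishes at y ∈ {3}. (-4, 3): f_x = -225 ≠ 0.
  x = -3: f_y(-3, y) = 6*y**2 - 42*y + 72; vanishes at y ∈ {3, 4}. (-3, 3): f_x = -144 ≠ 0; (-3, 4): f_x = -143 ≠ 0.
  x = -2: f_y(-2, y) = 6*y**2 - 40*y + 66; vanishes at y ∈ {3}. (-2, 3): f_x = -81 ≠ 0.
  x = -1: f_y(-1, y) = 6*y**2 - 38*y + 60; vanishes at y ∈ {3}. (-1, 3): f_x = -36 ≠ 0.
  x = 0: f_y(0, y) = 6*y**2 - 36*y + 54; vanishes at y ∈ {3}. (0, 3): f_x = -9 ≠ 0.
  x = 1: f_y(1, y) = 6*y**2 - 34*y + 48; vanishes at y ∈ {3}. (1, 3): f_x = 0, f = 0 — SINGULAR.
  x = 2: f_y(2, y) = 6*y**2 - 32*y + 42; vanishes at y ∈ {3}. (2, 3): f_x = -9 ≠ 0.
  x = 3: f_y(3, y) = 6*y**2 - 30*y + 36; vanishes at y ∈ {2, 3}. (3, 2): f_x = -35 ≠ 0; (3, 3): f_x = -36 ≠ 0.
  x = 4: f_y(4, y) = 6*y**2 - 28*y + 30; vanishes at y ∈ {3}. (4, 3): f_x = -81 ≠ 0.
Only singular point on the grid: (1, 3).
Classify: substitute x = 1 + u, y = 3 + v and expand: f = -3*u**3 + u*v**2 + 2*v**3 + v**2.
No constant or linear terms (consistent with a singular point). Quadratic part: v**2. Cubic part: -3*u**3 + u*v**2 + 2*v**3.
The quadratic part v**2 is a perfect square, so there is a single (double) tangent line v = 0, i.e. y = 3. Restricting the cubic part to that line (v = 0) leaves -3*u**3 ≠ 0, so f is not divisible by v and the branch is v² ≈ 3*u**3 to lowest order — this is a cusp.
Classification: cusp.


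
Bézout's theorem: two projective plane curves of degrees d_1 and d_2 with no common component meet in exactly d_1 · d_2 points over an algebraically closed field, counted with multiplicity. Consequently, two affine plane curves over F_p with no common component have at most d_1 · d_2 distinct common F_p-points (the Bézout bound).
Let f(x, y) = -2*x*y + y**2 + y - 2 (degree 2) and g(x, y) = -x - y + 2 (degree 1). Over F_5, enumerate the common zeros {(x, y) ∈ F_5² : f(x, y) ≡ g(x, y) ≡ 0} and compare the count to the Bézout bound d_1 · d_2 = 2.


Common zeros: ∅; count = 0; Bézout bound = 2.

deg(f) = 2, deg(g) = 1, so Bézout bound = 2.
Scan x ∈ F_5. For each x, list the y ∈ F_5 with f(x, y) ≡ 0 and those with g(x, y) ≡ 0 (mod 5); the common zeros in that column are the intersection.
  x = 0: f ≡ 0 at y ∈ {1, 3}; g ≡ 0 at y ∈ {2}; common: ∅.
  x = 1: f ≡ 0 at y ∈ {2, 4}; g ≡ 0 at y ∈ {1}; common: ∅.
  x = 2: f ≡ 0 at y ∈ ∅; g ≡ 0 at y ∈ {0}; common: ∅.
  x = 3: f ≡ 0 at y ∈ ∅; g ≡ 0 at y ∈ {4}; common: ∅.
  x = 4: f ≡ 0 at y ∈ ∅; g ≡ 0 at y ∈ {3}; common: ∅.
Collecting: common zeros = ∅, so the count is 0.
Comparison with the Bézout bound: 0 ≤ 2 = deg(f)·deg(g), as expected for curves with no common component (the affine F_5-count falls short of the bound because intersections may lie at infinity, over extension fields, or carry multiplicity).


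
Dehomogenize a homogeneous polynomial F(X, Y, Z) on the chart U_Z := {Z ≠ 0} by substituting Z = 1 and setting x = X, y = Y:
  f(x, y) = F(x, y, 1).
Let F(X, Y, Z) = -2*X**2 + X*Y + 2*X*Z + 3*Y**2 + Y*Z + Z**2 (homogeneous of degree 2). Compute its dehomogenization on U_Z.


f(x, y) = -2*x**2 + x*y + 2*x + 3*y**2 + y + 1

On U_Z we set Z = 1. Each monomial c·X^i·Y^j·Z^k in F becomes c·x^i·y^j·1^k = c·x^i·y^j.
Substituting Z = 1: F(X, Y, 1) = -2*x**2 + x*y + 2*x + 3*y**2 + y + 1.
Note: deg(f) ≤ deg(F) = 2; strict inequality happens when F is divisible by Z (lost terms).


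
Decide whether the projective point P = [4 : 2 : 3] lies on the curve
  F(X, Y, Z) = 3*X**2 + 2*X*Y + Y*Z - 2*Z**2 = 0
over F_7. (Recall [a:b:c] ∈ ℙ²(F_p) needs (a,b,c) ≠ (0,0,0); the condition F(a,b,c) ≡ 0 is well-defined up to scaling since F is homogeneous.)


F(4,2,3) ≡ 3 (mod 7); P is NOT on the curve.

Evaluate F(4, 2, 3) term-by-term (mod 7).
  3*X**2 ↦ 3·16·1·1 = 48
  2*X*Y ↦ 2·4·2·1 = 16
  Y*Z ↦ 1·1·2·3 = 6
  -2*Z**2 ↦ -2·1·1·9 = -18
Sum: F(4, 2, 3) = (48) + (16) + (6) + (-18) = 52.
Reducing mod 7: 52 ≡ 3 (mod 7).
Since F(a, b, c) ≡ 3 ≠ 0 (mod 7), P does NOT lie on the curve.


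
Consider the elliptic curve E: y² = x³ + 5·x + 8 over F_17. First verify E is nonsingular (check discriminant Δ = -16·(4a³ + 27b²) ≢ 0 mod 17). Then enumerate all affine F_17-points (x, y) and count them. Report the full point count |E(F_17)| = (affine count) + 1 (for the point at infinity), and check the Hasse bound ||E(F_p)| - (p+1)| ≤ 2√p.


Affine points = {(0, 5), (0, 12), (2, 3), (2, 14), (3, 4), (3, 13), (6, 4), (6, 13), (8, 4), (8, 13), (9, 0), (10, 2), (10, 15), (11, 0), (13, 3), (13, 14), (14, 0), (16, 6), (16, 11)}; affine count = 19; |E(F_17)| = 20.

Discriminant check: Δ ∝ 4a³ + 27b² = 4·5³ + 27·8² = 4·125 + 27·64 ≡ 1 (mod 17). Nonzero ⇒ E is nonsingular.
For each x ∈ F_17, compute rhs = x³ + 5·x + 8 mod 17, then count y ∈ F_17 with y² ≡ rhs.
  x = 0: rhs = 8, matching y values: 5, 12 (2 points).
  x = 1: rhs = 14, matching y values: none (0 points).
  x = 2: rhs = 9, matching y values: 3, 14 (2 points).
  x = 3: rhs = 16, matching y values: 4, 13 (2 points).
  x = 4: rhs = 7, matching y values: none (0 points).
  x = 5: rhs = 5, matching y values: none (0 points).
  x = 6: rhs = 16, matching y values: 4, 13 (2 points).
  x = 7: rhs = 12, matching y values: none (0 points).
  x = 8: rhs = 16, matching y values: 4, 13 (2 points).
  x = 9: rhs = 0, matching y values: 0 (1 points).
  x = 10: rhs = 4, matching y values: 2, 15 (2 points).
  x = 11: rhs = 0, matching y values: 0 (1 points).
  x = 12: rhs = 11, matching y values: none (0 points).
  x = 13: rhs = 9, matching y values: 3, 14 (2 points).
  x = 14: rhs = 0, matching y values: 0 (1 points).
  x = 15: rhs = 7, matching y values: none (0 points).
  x = 16: rhs = 2, matching y values: 6, 11 (2 points).
Total affine count: 19.
Full point count |E(F_17)| = 19 + 1 = 20.
Hasse bound: |20 − (17+1)| = |2| = 2 ≤ 2√17 ≈ 8.2462 ✓.


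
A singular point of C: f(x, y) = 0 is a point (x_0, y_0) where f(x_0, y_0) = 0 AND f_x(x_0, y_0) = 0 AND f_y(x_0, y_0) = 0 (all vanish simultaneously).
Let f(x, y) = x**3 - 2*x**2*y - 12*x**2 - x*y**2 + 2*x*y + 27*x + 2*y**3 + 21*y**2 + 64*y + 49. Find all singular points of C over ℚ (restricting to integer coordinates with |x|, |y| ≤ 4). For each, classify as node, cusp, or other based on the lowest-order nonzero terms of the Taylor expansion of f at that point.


Singular points: {(2, -3)}; classification: cusp.

Compute partial derivatives:
  f_x = 3*x**2 - 4*x*y - 24*x - y**2 + 2*y + 27.
  f_y = -2*x**2 - 2*x*y + 2*x + 6*y**2 + 42*y + 64.
Scan x_0 ∈ {−4, ..., 4}. For each x_0, f_y(x_0, y) is a polynomial in y; find its integer roots y ∈ {−4, ..., 4}, then test f_x and f at those candidates.
  x = -4: f_y(-4, y) = 6*y**2 + 50*y + 24; no integer root y with |y| ≤ 4.
  x = -3: f_y(-3, y) = 6*y**2 + 48*y + 40; no integer root y with |y| ≤ 4.
  x = -2: f_y(-2, y) = 6*y**2 + 46*y + 52; no integer root y with |y| ≤ 4.
  x = -1: f_y(-1, y) = 6*y**2 + 44*y + 60; no integer root y with |y| ≤ 4.
  x = 0: f_y(0, y) = 6*y**2 + 42*y + 64; no integer root y with |y| ≤ 4.
  x = 1: f_y(1, y) = 6*y**2 + 40*y + 64; vanishes at y ∈ {-4}. (1, -4): f_x = -2 ≠ 0.
  x = 2: f_y(2, y) = 6*y**2 + 38*y + 60; vanishes at y ∈ {-3}. (2, -3): f_x = 0, f = 0 — SINGULAR.
  x = 3: f_y(3, y) = 6*y**2 + 36*y + 52; no integer root y with |y| ≤ 4.
  x = 4: f_y(4, y) = 6*y**2 + 34*y + 40; vanishes at y ∈ {-4}. (4, -4): f_x = 19 ≠ 0.
Only singular point on the grid: (2, -3).
Classify: substitute x = 2 + u, y = -3 + v and expand: f = u**3 - 2*u**2*v - u*v**2 + 2*v**3 + v**2.
No constant or linear terms (consistent with a singular point). Quadratic part: v**2. Cubic part: u**3 - 2*u**2*v - u*v**2 + 2*v**3.
The quadratic part v**2 is a perfect square, so there is a single (double) tangent line v = 0, i.e. y = -3. Restricting the cubic part to that line (v = 0) leaves u**3 ≠ 0, so f is not divisible by v and the branch is v² ≈ -u**3 to lowest order — this is a cusp.
Classification: cusp.


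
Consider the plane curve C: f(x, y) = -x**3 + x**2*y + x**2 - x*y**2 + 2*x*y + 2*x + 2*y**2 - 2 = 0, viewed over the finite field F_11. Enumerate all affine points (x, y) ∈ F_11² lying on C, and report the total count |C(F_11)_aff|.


Affine F_11-points: {(0, 1), (0, 10), (1, 0), (1, 8), (2, 3), (3, 1), (3, 3), (4, 4), (4, 8), (5, 4), (7, 2), (7, 4), (9, 2), (9, 9), (10, 1), (10, 3)}; count = 16.

For each of the 121 pairs (x, y) ∈ F_11², evaluate f(x, y) mod 11. Record the zeros.
  x = 0: [0↦9, 1↦0, 2↦6, 3↦5, 4↦8, 5↦4, 6↦4, 7↦8, 8↦5, 9↦6, 10↦0]  zeros at y ∈ {1, 10}
  x = 1: [0↦0, 1↦4, 2↦10, 3↦7, 4↦6, 5↦7, 6↦10, 7↦4, 8↦0, 9↦9, 10↦9]  zeros at y ∈ {0, 8}
  x = 2: [0↦9, 1↦6, 2↦3, 3↦0, 4↦8, 5↦5, 6↦2, 7↦10, 8↦7, 9↦4, 10↦1]  zeros at y ∈ {3}
  x = 3: [0↦8, 1↦0, 2↦1, 3↦0, 4↦8, 5↦3, 6↦7, 7↦9, 8↦9, 9↦7, 10↦3]  zeros at y ∈ {1, 3}
  x = 4: [0↦2, 1↦2, 2↦9, 3↦1, 4↦0, 5↦6, 6↦8, 7↦6, 8↦0, 9↦1, 10↦9]  zeros at y ∈ {4, 8}
  x = 5: [0↦7, 1↦6, 2↦10, 3↦8, 4↦0, 5↦8, 6↦10, 7↦6, 8↦7, 9↦2, 10↦2]  zeros at y ∈ {4}
  x = 6: [0↦6, 1↦6, 2↦9, 3↦4, 4↦2, 5↦3, 6↦7, 7↦3, 8↦2, 9↦4, 10↦9]  zeros at y ∈ ∅
  x = 7: [0↦4, 1↦7, 2↦0, 3↦5, 4↦0, 5↦7, 6↦4, 7↦2, 8↦1, 9↦1, 10↦2]  zeros at y ∈ {2, 4}
  x = 8: [0↦6, 1↦3, 2↦10, 3↦5, 4↦10, 5↦3, 6↦6, 7↦8, 8↦9, 9↦9, 10↦8]  zeros at y ∈ ∅
  x = 9: [0↦6, 1↦10, 2↦0, 3↦9, 4↦4, 5↦7, 6↦7, 7↦4, 8↦9, 9↦0, 10↦10]  zeros at y ∈ {2, 9}
  x = 10: [0↦9, 1↦0, 2↦8, 3↦0, 4↦9, 5↦2, 6↦1, 7↦6, 8↦6, 9↦1, 10↦2]  zeros at y ∈ {1, 3}
Collecting zeros: affine points = {(0, 1), (0, 10), (1, 0), (1, 8), (2, 3), (3, 1), (3, 3), (4, 4), (4, 8), (5, 4), (7, 2), (7, 4), (9, 2), (9, 9), (10, 1), (10, 3)}.
Total count |C(F_11)_aff| = 16.


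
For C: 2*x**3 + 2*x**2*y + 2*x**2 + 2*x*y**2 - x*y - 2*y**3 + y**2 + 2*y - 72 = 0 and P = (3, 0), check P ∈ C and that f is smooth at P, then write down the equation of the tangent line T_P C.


Tangent line at P: 66*x + 17*y - 198 = 0.

Step 1: f(3, 0) = 0, so P lies on C.
Step 2: partial derivatives
  f_x(x, y) = 6*x**2 + 4*x*y + 4*x + 2*y**2 - y, f_y(x, y) = 2*x**2 + 4*x*y - x - 6*y**2 + 2*y + 2.
  f_x(P) = 66, f_y(P) = 17 (gradient nonzero, so P is smooth).
Step 3: tangent line at P: 66·(x − 3) + 17·(y − 0) = 0.
Expanding: 66*x + 17*y - 198 = 0.


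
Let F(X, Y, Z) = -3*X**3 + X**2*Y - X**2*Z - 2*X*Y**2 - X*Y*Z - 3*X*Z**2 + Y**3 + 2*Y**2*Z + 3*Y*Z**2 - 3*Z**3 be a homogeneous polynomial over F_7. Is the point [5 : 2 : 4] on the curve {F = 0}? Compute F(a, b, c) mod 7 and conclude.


F(5,2,4) ≡ 4 (mod 7); P is NOT on the curve.

Evaluate F(5, 2, 4) term-by-term (mod 7).
  -3*X**3 ↦ -3·125·1·1 = -375
  X**2*Y ↦ 1·25·2·1 = 50
  -X**2*Z ↦ -1·25·1·4 = -100
  -2*X*Y**2 ↦ -2·5·4·1 = -40
  -X*Y*Z ↦ -1·5·2·4 = -40
  -3*X*Z**2 ↦ -3·5·1·16 = -240
  Y**3 ↦ 1·1·8·1 = 8
  2*Y**2*Z ↦ 2·1·4·4 = 32
  3*Y*Z**2 ↦ 3·1·2·16 = 96
  -3*Z**3 ↦ -3·1·1·64 = -192
Sum: F(5, 2, 4) = (-375) + (50) + (-100) + (-40) + (-40) + (-240) + (8) + (32) + (96) + (-192) = -801.
Reducing mod 7: -801 ≡ 4 (mod 7).
Since F(a, b, c) ≡ 4 ≠ 0 (mod 7), P does NOT lie on the curve.


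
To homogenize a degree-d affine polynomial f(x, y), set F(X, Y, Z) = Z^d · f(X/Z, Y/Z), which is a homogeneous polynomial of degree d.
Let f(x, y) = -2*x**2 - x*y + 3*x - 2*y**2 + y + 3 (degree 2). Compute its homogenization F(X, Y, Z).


F(X, Y, Z) = -2*X**2 - X*Y + 3*X*Z - 2*Y**2 + Y*Z + 3*Z**2

deg(f) = 2.
Substitute x = X/Z, y = Y/Z into f, then multiply by Z^2.
  monomial -2·x^2·y^0 ↦ -2·X^2·Y^0·Z^0.
  monomial -1·x^1·y^1 ↦ -1·X^1·Y^1·Z^0.
  monomial 3·x^1·y^0 ↦ 3·X^1·Y^0·Z^1.
  monomial -2·x^0·y^2 ↦ -2·X^0·Y^2·Z^0.
  monomial 1·x^0·y^1 ↦ 1·X^0·Y^1·Z^1.
  monomial 3·x^0·y^0 ↦ 3·X^0·Y^0·Z^2.
Collecting: F(X, Y, Z) = -2*X**2 - X*Y + 3*X*Z - 2*Y**2 + Y*Z + 3*Z**2.


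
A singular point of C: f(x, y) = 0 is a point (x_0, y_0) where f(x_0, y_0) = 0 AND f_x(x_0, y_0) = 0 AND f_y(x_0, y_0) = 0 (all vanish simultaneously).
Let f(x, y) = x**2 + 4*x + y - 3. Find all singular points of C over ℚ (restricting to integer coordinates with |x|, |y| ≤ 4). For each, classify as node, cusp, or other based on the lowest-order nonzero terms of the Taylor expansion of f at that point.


No singular points in the scanned grid; C is smooth there.

Compute partial derivatives:
  f_x = 2*x + 4.
  f_y = 1.
f_y = 1 is a nonzero constant, so f_y never vanishes: no point (x, y) can satisfy f = f_x = f_y = 0. In particular no (x, y) ∈ {−4, ..., 4}² is singular; the curve is smooth.


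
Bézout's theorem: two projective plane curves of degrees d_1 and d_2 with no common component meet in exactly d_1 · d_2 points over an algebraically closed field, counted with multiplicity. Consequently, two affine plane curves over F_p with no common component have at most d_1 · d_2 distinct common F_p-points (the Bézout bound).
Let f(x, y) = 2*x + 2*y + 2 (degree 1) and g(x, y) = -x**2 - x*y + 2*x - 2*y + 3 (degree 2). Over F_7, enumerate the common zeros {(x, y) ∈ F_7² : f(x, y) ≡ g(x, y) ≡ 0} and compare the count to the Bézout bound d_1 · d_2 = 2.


Common zeros: {(6, 0)}; count = 1; Bézout bound = 2.

deg(f) = 1, deg(g) = 2, so Bézout bound = 2.
Scan x ∈ F_7. For each x, list the y ∈ F_7 with f(x, y) ≡ 0 and those with g(x, y) ≡ 0 (mod 7); the common zeros in that column are the intersection.
  x = 0: f ≡ 0 at y ∈ {6}; g ≡ 0 at y ∈ {5}; common: ∅.
  x = 1: f ≡ 0 at y ∈ {5}; g ≡ 0 at y ∈ {6}; common: ∅.
  x = 2: f ≡ 0 at y ∈ {4}; g ≡ 0 at y ∈ {6}; common: ∅.
  x = 3: f ≡ 0 at y ∈ {3}; g ≡ 0 at y ∈ {0}; common: ∅.
  x = 4: f ≡ 0 at y ∈ {2}; g ≡ 0 at y ∈ {5}; common: ∅.
  x = 5: f ≡ 0 at y ∈ {1}; g ≡ 0 at y ∈ ∅; common: ∅.
  x = 6: f ≡ 0 at y ∈ {0}; g ≡ 0 at y ∈ {0}; common: {0}.
Collecting: common zeros = {(6, 0)}, so the count is 1.
Comparison with the Bézout bound: 1 ≤ 2 = deg(f)·deg(g), as expected for curves with no common component (the affine F_7-count falls short of the bound because intersections may lie at infinity, over extension fields, or carry multiplicity).


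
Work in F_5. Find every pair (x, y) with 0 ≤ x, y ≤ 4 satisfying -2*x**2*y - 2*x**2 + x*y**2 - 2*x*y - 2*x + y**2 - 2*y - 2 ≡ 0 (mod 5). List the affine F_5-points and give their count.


Affine F_5-points: {(1, 1), (1, 2), (2, 1), (2, 2), (4, 4)}; count = 5.

For each of the 25 pairs (x, y) ∈ F_5², evaluate f(x, y) mod 5. Record the zeros.
  x = 0: [0↦3, 1↦2, 2↦3, 3↦1, 4↦1]  zeros at y ∈ ∅
  x = 1: [0↦4, 1↦0, 2↦0, 3↦4, 4↦2]  zeros at y ∈ {1, 2}
  x = 2: [0↦1, 1↦0, 2↦0, 3↦1, 4↦3]  zeros at y ∈ {1, 2}
  x = 3: [0↦4, 1↦2, 2↦3, 3↦2, 4↦4]  zeros at y ∈ ∅
  x = 4: [0↦3, 1↦1, 2↦4, 3↦2, 4↦0]  zeros at y ∈ {4}
Collecting zeros: affine points = {(1, 1), (1, 2), (2, 1), (2, 2), (4, 4)}.
Total count |C(F_5)_aff| = 5.


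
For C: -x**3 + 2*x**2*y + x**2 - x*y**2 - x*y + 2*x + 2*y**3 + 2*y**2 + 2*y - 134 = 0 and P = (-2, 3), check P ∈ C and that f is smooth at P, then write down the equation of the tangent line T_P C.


Tangent line at P: -50*x + 90*y - 370 = 0.

Step 1: f(-2, 3) = 0, so P lies on C.
Step 2: partial derivatives
  f_x(x, y) = -3*x**2 + 4*x*y + 2*x - y**2 - y + 2, f_y(x, y) = 2*x**2 - 2*x*y - x + 6*y**2 + 4*y + 2.
  f_x(P) = -50, f_y(P) = 90 (gradient nonzero, so P is smooth).
Step 3: tangent line at P: -50·(x − -2) + 90·(y − 3) = 0.
Expanding: -50*x + 90*y - 370 = 0.


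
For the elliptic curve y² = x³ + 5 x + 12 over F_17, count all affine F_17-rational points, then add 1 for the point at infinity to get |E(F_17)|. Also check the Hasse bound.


Affine points = {(1, 1), (1, 16), (2, 8), (2, 9), (5, 3), (5, 14), (7, 4), (7, 13), (9, 2), (9, 15), (10, 5), (10, 12), (11, 2), (11, 15), (12, 7), (12, 10), (13, 8), (13, 9), (14, 2), (14, 15)}; affine count = 20; |E(F_17)| = 21.

Discriminant check: Δ ∝ 4a³ + 27b² = 4·5³ + 27·12² = 4·125 + 27·144 ≡ 2 (mod 17). Nonzero ⇒ E is nonsingular.
For each x ∈ F_17, compute rhs = x³ + 5·x + 12 mod 17, then count y ∈ F_17 with y² ≡ rhs.
  x = 0: rhs = 12, matching y values: none (0 points).
  x = 1: rhs = 1, matching y values: 1, 16 (2 points).
  x = 2: rhs = 13, matching y values: 8, 9 (2 points).
  x = 3: rhs = 3, matching y values: none (0 points).
  x = 4: rhs = 11, matching y values: none (0 points).
  x = 5: rhs = 9, matching y values: 3, 14 (2 points).
  x = 6: rhs = 3, matching y values: none (0 points).
  x = 7: rhs = 16, matching y values: 4, 13 (2 points).
  x = 8: rhs = 3, matching y values: none (0 points).
  x = 9: rhs = 4, matching y values: 2, 15 (2 points).
  x = 10: rhs = 8, matching y values: 5, 12 (2 points).
  x = 11: rhs = 4, matching y values: 2, 15 (2 points).
  x = 12: rhs = 15, matching y values: 7, 10 (2 points).
  x = 13: rhs = 13, matching y values: 8, 9 (2 points).
  x = 14: rhs = 4, matching y values: 2, 15 (2 points).
  x = 15: rhs = 11, matching y values: none (0 points).
  x = 16: rhs = 6, matching y values: none (0 points).
Total affine count: 20.
Full point count |E(F_17)| = 20 + 1 = 21.
Hasse bound: |21 − (17+1)| = |3| = 3 ≤ 2√17 ≈ 8.2462 ✓.


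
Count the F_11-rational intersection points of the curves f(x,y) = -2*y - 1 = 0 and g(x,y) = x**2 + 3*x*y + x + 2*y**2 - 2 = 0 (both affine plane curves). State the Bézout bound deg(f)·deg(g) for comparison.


Common zeros: {(7, 5), (10, 5)}; count = 2; Bézout bound = 2.

deg(f) = 1, deg(g) = 2, so Bézout bound = 2.
Scan x ∈ F_11. For each x, list the y ∈ F_11 with f(x, y) ≡ 0 and those with g(x, y) ≡ 0 (mod 11); the common zeros in that column are the intersection.
  x = 0: f ≡ 0 at y ∈ {5}; g ≡ 0 at y ∈ {1, 10}; common: ∅.
  x = 1: f ≡ 0 at y ∈ {5}; g ≡ 0 at y ∈ {0, 4}; common: ∅.
  x = 2: f ≡ 0 at y ∈ {5}; g ≡ 0 at y ∈ {9, 10}; common: ∅.
  x = 3: f ≡ 0 at y ∈ {5}; g ≡ 0 at y ∈ {3, 9}; common: ∅.
  x = 4: f ≡ 0 at y ∈ {5}; g ≡ 0 at y ∈ {8}; common: ∅.
  x = 5: f ≡ 0 at y ∈ {5}; g ≡ 0 at y ∈ {2, 7}; common: ∅.
  x = 6: f ≡ 0 at y ∈ {5}; g ≡ 0 at y ∈ {6, 7}; common: ∅.
  x = 7: f ≡ 0 at y ∈ {5}; g ≡ 0 at y ∈ {1, 5}; common: {5}.
  x = 8: f ≡ 0 at y ∈ {5}; g ≡ 0 at y ∈ {4, 6}; common: ∅.
  x = 9: f ≡ 0 at y ∈ {5}; g ≡ 0 at y ∈ {0, 3}; common: ∅.
  x = 10: f ≡ 0 at y ∈ {5}; g ≡ 0 at y ∈ {2, 5}; common: {5}.
Collecting: common zeros = {(7, 5), (10, 5)}, so the count is 2.
Comparison with the Bézout bound: 2 ≤ 2 = deg(f)·deg(g), as expected for curves with no common component (the bound is attained).


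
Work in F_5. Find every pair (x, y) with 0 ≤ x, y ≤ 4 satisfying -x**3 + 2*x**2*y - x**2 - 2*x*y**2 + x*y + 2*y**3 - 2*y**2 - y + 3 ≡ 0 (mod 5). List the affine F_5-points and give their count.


Affine F_5-points: {(0, 4), (1, 2), (1, 3), (4, 1)}; count = 4.

For each of the 25 pairs (x, y) ∈ F_5², evaluate f(x, y) mod 5. Record the zeros.
  x = 0: [0↦3, 1↦2, 2↦4, 3↦1, 4↦0]  zeros at y ∈ {4}
  x = 1: [0↦1, 1↦1, 2↦0, 3↦0, 4↦3]  zeros at y ∈ {2, 3}
  x = 2: [0↦1, 1↦1, 2↦1, 3↦3, 4↦4]  zeros at y ∈ ∅
  x = 3: [0↦2, 1↦1, 2↦1, 3↦4, 4↦2]  zeros at y ∈ ∅
  x = 4: [0↦3, 1↦0, 2↦4, 3↦2, 4↦1]  zeros at y ∈ {1}
Collecting zeros: affine points = {(0, 4), (1, 2), (1, 3), (4, 1)}.
Total count |C(F_5)_aff| = 4.


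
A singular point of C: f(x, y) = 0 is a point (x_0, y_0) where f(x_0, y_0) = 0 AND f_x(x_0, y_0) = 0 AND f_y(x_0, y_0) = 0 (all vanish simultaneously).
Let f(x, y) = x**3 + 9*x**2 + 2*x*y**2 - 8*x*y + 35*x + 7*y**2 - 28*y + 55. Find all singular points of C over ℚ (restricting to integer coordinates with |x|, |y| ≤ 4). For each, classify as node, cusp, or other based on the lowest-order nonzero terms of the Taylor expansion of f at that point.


Singular points: {(-3, 2)}; classification: cusp.

Compute partial derivatives:
  f_x = 3*x**2 + 18*x + 2*y**2 - 8*y + 35.
  f_y = 4*x*y - 8*x + 14*y - 28.
Scan x_0 ∈ {−4, ..., 4}. For each x_0, f_y(x_0, y) is a polynomial in y; find its integer roots y ∈ {−4, ..., 4}, then test f_x and f at those candidates.
  x = -4: f_y(-4, y) = 4 - 2*y; vanishes at y ∈ {2}. (-4, 2): f_x = 3 ≠ 0.
  x = -3: f_y(-3, y) = 2*y - 4; vanishes at y ∈ {2}. (-3, 2): f_x = 0, f = 0 — SINGULAR.
  x = -2: f_y(-2, y) = 6*y - 12; vanishes at y ∈ {2}. (-2, 2): f_x = 3 ≠ 0.
  x = -1: f_y(-1, y) = 10*y - 20; vanishes at y ∈ {2}. (-1, 2): f_x = 12 ≠ 0.
  x = 0: f_y(0, y) = 14*y - 28; vanishes at y ∈ {2}. (0, 2): f_x = 27 ≠ 0.
  x = 1: f_y(1, y) = 18*y - 36; vanishes at y ∈ {2}. (1, 2): f_x = 48 ≠ 0.
  x = 2: f_y(2, y) = 22*y - 44; vanishes at y ∈ {2}. (2, 2): f_x = 75 ≠ 0.
  x = 3: f_y(3, y) = 26*y - 52; vanishes at y ∈ {2}. (3, 2): f_x = 108 ≠ 0.
  x = 4: f_y(4, y) = 30*y - 60; vanishes at y ∈ {2}. (4, 2): f_x = 147 ≠ 0.
Only singular point on the grid: (-3, 2).
Classify: substitute x = -3 + u, y = 2 + v and expand: f = u**3 + 2*u*v**2 + v**2.
No constant or linear terms (consistent with a singular point). Quadratic part: v**2. Cubic part: u**3 + 2*u*v**2.
The quadratic part v**2 is a perfect square, so there is a single (double) tangent line v = 0, i.e. y = 2. Restricting the cubic part to that line (v = 0) leaves u**3 ≠ 0, so f is not divisible by v and the branch is v² ≈ -u**3 to lowest order — this is a cusp.
Classification: cusp.


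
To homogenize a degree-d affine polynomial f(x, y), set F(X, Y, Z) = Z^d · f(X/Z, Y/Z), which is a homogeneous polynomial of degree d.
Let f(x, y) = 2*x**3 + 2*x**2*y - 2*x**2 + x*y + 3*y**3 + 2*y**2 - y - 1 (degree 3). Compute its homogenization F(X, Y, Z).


F(X, Y, Z) = 2*X**3 + 2*X**2*Y - 2*X**2*Z + X*Y*Z + 3*Y**3 + 2*Y**2*Z - Y*Z**2 - Z**3

deg(f) = 3.
Substitute x = X/Z, y = Y/Z into f, then multiply by Z^3.
  monomial 2·x^3·y^0 ↦ 2·X^3·Y^0·Z^0.
  monomial 2·x^2·y^1 ↦ 2·X^2·Y^1·Z^0.
  monomial -2·x^2·y^0 ↦ -2·X^2·Y^0·Z^1.
  monomial 1·x^1·y^1 ↦ 1·X^1·Y^1·Z^1.
  monomial 3·x^0·y^3 ↦ 3·X^0·Y^3·Z^0.
  monomial 2·x^0·y^2 ↦ 2·X^0·Y^2·Z^1.
  monomial -1·x^0·y^1 ↦ -1·X^0·Y^1·Z^2.
  monomial -1·x^0·y^0 ↦ -1·X^0·Y^0·Z^3.
Collecting: F(X, Y, Z) = 2*X**3 + 2*X**2*Y - 2*X**2*Z + X*Y*Z + 3*Y**3 + 2*Y**2*Z - Y*Z**2 - Z**3.


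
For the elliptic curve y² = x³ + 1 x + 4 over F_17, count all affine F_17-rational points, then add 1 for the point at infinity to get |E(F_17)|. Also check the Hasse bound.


Affine points = {(0, 2), (0, 15), (3, 0), (4, 2), (4, 15), (5, 7), (5, 10), (13, 2), (13, 15), (14, 5), (14, 12), (16, 6), (16, 11)}; affine count = 13; |E(F_17)| = 14.

Discriminant check: Δ ∝ 4a³ + 27b² = 4·1³ + 27·4² = 4·1 + 27·16 ≡ 11 (mod 17). Nonzero ⇒ E is nonsingular.
For each x ∈ F_17, compute rhs = x³ + 1·x + 4 mod 17, then count y ∈ F_17 with y² ≡ rhs.
  x = 0: rhs = 4, matching y values: 2, 15 (2 points).
  x = 1: rhs = 6, matching y values: none (0 points).
  x = 2: rhs = 14, matching y values: none (0 points).
  x = 3: rhs = 0, matching y values: 0 (1 points).
  x = 4: rhs = 4, matching y values: 2, 15 (2 points).
  x = 5: rhs = 15, matching y values: 7, 10 (2 points).
  x = 6: rhs = 5, matching y values: none (0 points).
  x = 7: rhs = 14, matching y values: none (0 points).
  x = 8: rhs = 14, matching y values: none (0 points).
  x = 9: rhs = 11, matching y values: none (0 points).
  x = 10: rhs = 11, matching y values: none (0 points).
  x = 11: rhs = 3, matching y values: none (0 points).
  x = 12: rhs = 10, matching y values: none (0 points).
  x = 13: rhs = 4, matching y values: 2, 15 (2 points).
  x = 14: rhs = 8, matching y values: 5, 12 (2 points).
  x = 15: rhs = 11, matching y values: none (0 points).
  x = 16: rhs = 2, matching y values: 6, 11 (2 points).
Total affine count: 13.
Full point count |E(F_17)| = 13 + 1 = 14.
Hasse bound: |14 − (17+1)| = |-4| = 4 ≤ 2√17 ≈ 8.2462 ✓.


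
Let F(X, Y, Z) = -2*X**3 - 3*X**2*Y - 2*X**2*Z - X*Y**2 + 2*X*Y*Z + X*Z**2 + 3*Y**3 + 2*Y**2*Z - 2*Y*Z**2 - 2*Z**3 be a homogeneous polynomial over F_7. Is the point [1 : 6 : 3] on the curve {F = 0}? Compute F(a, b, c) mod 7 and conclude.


F(1,6,3) ≡ 6 (mod 7); P is NOT on the curve.

Evaluate F(1, 6, 3) term-by-term (mod 7).
  -2*X**3 ↦ -2·1·1·1 = -2
  -3*X**2*Y ↦ -3·1·6·1 = -18
  -2*X**2*Z ↦ -2·1·1·3 = -6
  -X*Y**2 ↦ -1·1·36·1 = -36
  2*X*Y*Z ↦ 2·1·6·3 = 36
  X*Z**2 ↦ 1·1·1·9 = 9
  3*Y**3 ↦ 3·1·216·1 = 648
  2*Y**2*Z ↦ 2·1·36·3 = 216
  -2*Y*Z**2 ↦ -2·1·6·9 = -108
  -2*Z**3 ↦ -2·1·1·27 = -54
Sum: F(1, 6, 3) = (-2) + (-18) + (-6) + (-36) + (36) + (9) + (648) + (216) + (-108) + (-54) = 685.
Reducing mod 7: 685 ≡ 6 (mod 7).
Since F(a, b, c) ≡ 6 ≠ 0 (mod 7), P does NOT lie on the curve.


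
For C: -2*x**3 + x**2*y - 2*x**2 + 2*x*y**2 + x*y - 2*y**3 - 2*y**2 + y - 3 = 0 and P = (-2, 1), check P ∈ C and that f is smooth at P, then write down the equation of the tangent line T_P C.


Tangent line at P: -17*x - 15*y - 19 = 0.

Step 1: f(-2, 1) = 0, so P lies on C.
Step 2: partial derivatives
  f_x(x, y) = -6*x**2 + 2*x*y - 4*x + 2*y**2 + y, f_y(x, y) = x**2 + 4*x*y + x - 6*y**2 - 4*y + 1.
  f_x(P) = -17, f_y(P) = -15 (gradient nonzero, so P is smooth).
Step 3: tangent line at P: -17·(x − -2) + -15·(y − 1) = 0.
Expanding: -17*x - 15*y - 19 = 0.


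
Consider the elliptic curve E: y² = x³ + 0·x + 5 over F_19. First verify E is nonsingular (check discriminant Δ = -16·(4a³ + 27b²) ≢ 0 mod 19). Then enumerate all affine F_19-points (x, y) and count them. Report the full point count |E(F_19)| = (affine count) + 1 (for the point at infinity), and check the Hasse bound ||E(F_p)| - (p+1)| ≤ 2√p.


Affine points = {(0, 9), (0, 10), (1, 5), (1, 14), (5, 4), (5, 15), (7, 5), (7, 14), (8, 2), (8, 17), (10, 6), (10, 13), (11, 5), (11, 14), (12, 2), (12, 17), (13, 6), (13, 13), (15, 6), (15, 13), (16, 4), (16, 15), (17, 4), (17, 15), (18, 2), (18, 17)}; affine count = 26; |E(F_19)| = 27.

Discriminant check: Δ ∝ 4a³ + 27b² = 4·0³ + 27·5² = 4·0 + 27·25 ≡ 10 (mod 19). Nonzero ⇒ E is nonsingular.
For each x ∈ F_19, compute rhs = x³ + 0·x + 5 mod 19, then count y ∈ F_19 with y² ≡ rhs.
  x = 0: rhs = 5, matching y values: 9, 10 (2 points).
  x = 1: rhs = 6, matching y values: 5, 14 (2 points).
  x = 2: rhs = 13, matching y values: none (0 points).
  x = 3: rhs = 13, matching y values: none (0 points).
  x = 4: rhs = 12, matching y values: none (0 points).
  x = 5: rhs = 16, matching y values: 4, 15 (2 points).
  x = 6: rhs = 12, matching y values: none (0 points).
  x = 7: rhs = 6, matching y values: 5, 14 (2 points).
  x = 8: rhs = 4, matching y values: 2, 17 (2 points).
  x = 9: rhs = 12, matching y values: none (0 points).
  x = 10: rhs = 17, matching y values: 6, 13 (2 points).
  x = 11: rhs = 6, matching y values: 5, 14 (2 points).
  x = 12: rhs = 4, matching y values: 2, 17 (2 points).
  x = 13: rhs = 17, matching y values: 6, 13 (2 points).
  x = 14: rhs = 13, matching y values: none (0 points).
  x = 15: rhs = 17, matching y values: 6, 13 (2 points).
  x = 16: rhs = 16, matching y values: 4, 15 (2 points).
  x = 17: rhs = 16, matching y values: 4, 15 (2 points).
  x = 18: rhs = 4, matching y values: 2, 17 (2 points).
Total affine count: 26.
Full point count |E(F_19)| = 26 + 1 = 27.
Hasse bound: |27 − (19+1)| = |7| = 7 ≤ 2√19 ≈ 8.7178 ✓.


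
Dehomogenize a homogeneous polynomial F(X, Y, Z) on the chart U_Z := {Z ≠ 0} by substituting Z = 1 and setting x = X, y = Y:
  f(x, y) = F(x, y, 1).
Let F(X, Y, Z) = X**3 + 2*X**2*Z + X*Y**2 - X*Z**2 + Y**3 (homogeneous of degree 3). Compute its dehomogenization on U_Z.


f(x, y) = x**3 + 2*x**2 + x*y**2 - x + y**3

On U_Z we set Z = 1. Each monomial c·X^i·Y^j·Z^k in F becomes c·x^i·y^j·1^k = c·x^i·y^j.
Substituting Z = 1: F(X, Y, 1) = x**3 + 2*x**2 + x*y**2 - x + y**3.
Note: deg(f) ≤ deg(F) = 3; strict inequality happens when F is divisible by Z (lost terms).


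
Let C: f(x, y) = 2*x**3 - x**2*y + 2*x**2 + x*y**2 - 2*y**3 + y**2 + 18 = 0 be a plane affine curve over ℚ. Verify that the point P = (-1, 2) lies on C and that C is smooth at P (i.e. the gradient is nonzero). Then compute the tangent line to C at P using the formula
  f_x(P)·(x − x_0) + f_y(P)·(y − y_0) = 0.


Tangent line at P: 10*x - 25*y + 60 = 0.

Step 1: f(-1, 2) = 0, so P lies on C.
Step 2: partial derivatives
  f_x(x, y) = 6*x**2 - 2*x*y + 4*x + y**2, f_y(x, y) = -x**2 + 2*x*y - 6*y**2 + 2*y.
  f_x(P) = 10, f_y(P) = -25 (gradient nonzero, so P is smooth).
Step 3: tangent line at P: 10·(x − -1) + -25·(y − 2) = 0.
Expanding: 10*x - 25*y + 60 = 0.


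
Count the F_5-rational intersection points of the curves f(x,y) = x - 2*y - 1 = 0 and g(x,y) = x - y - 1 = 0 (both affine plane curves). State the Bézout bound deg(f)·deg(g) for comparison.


Common zeros: {(1, 0)}; count = 1; Bézout bound = 1.

deg(f) = 1, deg(g) = 1, so Bézout bound = 1.
Scan x ∈ F_5. For each x, list the y ∈ F_5 with f(x, y) ≡ 0 and those with g(x, y) ≡ 0 (mod 5); the common zeros in that column are the intersection.
  x = 0: f ≡ 0 at y ∈ {2}; g ≡ 0 at y ∈ {4}; common: ∅.
  x = 1: f ≡ 0 at y ∈ {0}; g ≡ 0 at y ∈ {0}; common: {0}.
  x = 2: f ≡ 0 at y ∈ {3}; g ≡ 0 at y ∈ {1}; common: ∅.
  x = 3: f ≡ 0 at y ∈ {1}; g ≡ 0 at y ∈ {2}; common: ∅.
  x = 4: f ≡ 0 at y ∈ {4}; g ≡ 0 at y ∈ {3}; common: ∅.
Collecting: common zeros = {(1, 0)}, so the count is 1.
Comparison with the Bézout bound: 1 ≤ 1 = deg(f)·deg(g), as expected for curves with no common component (the bound is attained).


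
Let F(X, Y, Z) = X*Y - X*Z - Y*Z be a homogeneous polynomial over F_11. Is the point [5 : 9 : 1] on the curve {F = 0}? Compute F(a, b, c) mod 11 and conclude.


F(5,9,1) ≡ 9 (mod 11); P is NOT on the curve.

Evaluate F(5, 9, 1) term-by-term (mod 11).
  X*Y ↦ 1·5·9·1 = 45
  -X*Z ↦ -1·5·1·1 = -5
  -Y*Z ↦ -1·1·9·1 = -9
Sum: F(5, 9, 1) = (45) + (-5) + (-9) = 31.
Reducing mod 11: 31 ≡ 9 (mod 11).
Since F(a, b, c) ≡ 9 ≠ 0 (mod 11), P does NOT lie on the curve.


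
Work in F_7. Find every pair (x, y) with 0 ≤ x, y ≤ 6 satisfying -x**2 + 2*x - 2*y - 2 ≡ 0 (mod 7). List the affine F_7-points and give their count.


Affine F_7-points: {(0, 6), (1, 3), (2, 6), (3, 1), (4, 2), (5, 2), (6, 1)}; count = 7.

For each of the 49 pairs (x, y) ∈ F_7², evaluate f(x, y) mod 7. Record the zeros.
  x = 0: [0↦5, 1↦3, 2↦1, 3↦6, 4↦4, 5↦2, 6↦0]  zeros at y ∈ {6}
  x = 1: [0↦6, 1↦4, 2↦2, 3↦0, 4↦5, 5↦3, 6↦1]  zeros at y ∈ {3}
  x = 2: [0↦5, 1↦3, 2↦1, 3↦6, 4↦4, 5↦2, 6↦0]  zeros at y ∈ {6}
  x = 3: [0↦2, 1↦0, 2↦5, 3↦3, 4↦1, 5↦6, 6↦4]  zeros at y ∈ {1}
  x = 4: [0↦4, 1↦2, 2↦0, 3↦5, 4↦3, 5↦1, 6↦6]  zeros at y ∈ {2}
  x = 5: [0↦4, 1↦2, 2↦0, 3↦5, 4↦3, 5↦1, 6↦6]  zeros at y ∈ {2}
  x = 6: [0↦2, 1↦0, 2↦5, 3↦3, 4↦1, 5↦6, 6↦4]  zeros at y ∈ {1}
Collecting zeros: affine points = {(0, 6), (1, 3), (2, 6), (3, 1), (4, 2), (5, 2), (6, 1)}.
Total count |C(F_7)_aff| = 7.


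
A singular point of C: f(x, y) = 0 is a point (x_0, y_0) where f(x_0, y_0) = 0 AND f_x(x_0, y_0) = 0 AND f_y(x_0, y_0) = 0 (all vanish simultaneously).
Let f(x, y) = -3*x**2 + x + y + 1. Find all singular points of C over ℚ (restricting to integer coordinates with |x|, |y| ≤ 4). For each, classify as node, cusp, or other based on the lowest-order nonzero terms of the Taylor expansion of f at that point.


No singular points in the scanned grid; C is smooth there.

Compute partial derivatives:
  f_x = 1 - 6*x.
  f_y = 1.
f_y = 1 is a nonzero constant, so f_y never vanishes: no point (x, y) can satisfy f = f_x = f_y = 0. In particular no (x, y) ∈ {−4, ..., 4}² is singular; the curve is smooth.


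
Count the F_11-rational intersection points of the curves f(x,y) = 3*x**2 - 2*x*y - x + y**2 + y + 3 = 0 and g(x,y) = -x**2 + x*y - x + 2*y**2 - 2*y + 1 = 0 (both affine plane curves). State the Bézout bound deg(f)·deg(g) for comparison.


Common zeros: {(7, 0), (10, 1)}; count = 2; Bézout bound = 4.

deg(f) = 2, deg(g) = 2, so Bézout bound = 4.
Scan x ∈ F_11. For each x, list the y ∈ F_11 with f(x, y) ≡ 0 and those with g(x, y) ≡ 0 (mod 11); the common zeros in that column are the intersection.
  x = 0: f ≡ 0 at y ∈ {5}; g ≡ 0 at y ∈ ∅; common: ∅.
  x = 1: f ≡ 0 at y ∈ {3, 9}; g ≡ 0 at y ∈ {1, 5}; common: ∅.
  x = 2: f ≡ 0 at y ∈ {1, 2}; g ≡ 0 at y ∈ ∅; common: ∅.
  x = 3: f ≡ 0 at y ∈ {6, 10}; g ≡ 0 at y ∈ {0, 5}; common: ∅.
  x = 4: f ≡ 0 at y ∈ {8, 10}; g ≡ 0 at y ∈ ∅; common: ∅.
  x = 5: f ≡ 0 at y ∈ {3, 6}; g ≡ 0 at y ∈ ∅; common: ∅.
  x = 6: f ≡ 0 at y ∈ {4, 7}; g ≡ 0 at y ∈ {3, 6}; common: ∅.
  x = 7: f ≡ 0 at y ∈ {0, 2}; g ≡ 0 at y ∈ {0, 3}; common: {0}.
  x = 8: f ≡ 0 at y ∈ {0, 4}; g ≡ 0 at y ∈ ∅; common: ∅.
  x = 9: f ≡ 0 at y ∈ {8, 9}; g ≡ 0 at y ∈ ∅; common: ∅.
  x = 10: f ≡ 0 at y ∈ {1, 7}; g ≡ 0 at y ∈ {1, 6}; common: {1}.
Collecting: common zeros = {(7, 0), (10, 1)}, so the count is 2.
Comparison with the Bézout bound: 2 ≤ 4 = deg(f)·deg(g), as expected for curves with no common component (the affine F_11-count falls short of the bound because intersections may lie at infinity, over extension fields, or carry multiplicity).


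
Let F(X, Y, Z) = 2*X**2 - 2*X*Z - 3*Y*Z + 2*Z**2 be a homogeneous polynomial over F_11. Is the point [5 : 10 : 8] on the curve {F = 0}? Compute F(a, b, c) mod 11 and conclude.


F(5,10,8) ≡ 1 (mod 11); P is NOT on the curve.

Evaluate F(5, 10, 8) term-by-term (mod 11).
  2*X**2 ↦ 2·25·1·1 = 50
  -2*X*Z ↦ -2·5·1·8 = -80
  -3*Y*Z ↦ -3·1·10·8 = -240
  2*Z**2 ↦ 2·1·1·64 = 128
Sum: F(5, 10, 8) = (50) + (-80) + (-240) + (128) = -142.
Reducing mod 11: -142 ≡ 1 (mod 11).
Since F(a, b, c) ≡ 1 ≠ 0 (mod 11), P does NOT lie on the curve.


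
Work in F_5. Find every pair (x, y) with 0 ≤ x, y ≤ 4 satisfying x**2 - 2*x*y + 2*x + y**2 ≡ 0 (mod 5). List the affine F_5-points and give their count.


Affine F_5-points: {(0, 0), (2, 1), (2, 3), (3, 0), (3, 1)}; count = 5.

For each of the 25 pairs (x, y) ∈ F_5², evaluate f(x, y) mod 5. Record the zeros.
  x = 0: [0↦0, 1↦1, 2↦4, 3↦4, 4↦1]  zeros at y ∈ {0}
  x = 1: [0↦3, 1↦2, 2↦3, 3↦1, 4↦1]  zeros at y ∈ ∅
  x = 2: [0↦3, 1↦0, 2↦4, 3↦0, 4↦3]  zeros at y ∈ {1, 3}
  x = 3: [0↦0, 1↦0, 2↦2, 3↦1, 4↦2]  zeros at y ∈ {0, 1}
  x = 4: [0↦4, 1↦2, 2↦2, 3↦4, 4↦3]  zeros at y ∈ ∅
Collecting zeros: affine points = {(0, 0), (2, 1), (2, 3), (3, 0), (3, 1)}.
Total count |C(F_5)_aff| = 5.


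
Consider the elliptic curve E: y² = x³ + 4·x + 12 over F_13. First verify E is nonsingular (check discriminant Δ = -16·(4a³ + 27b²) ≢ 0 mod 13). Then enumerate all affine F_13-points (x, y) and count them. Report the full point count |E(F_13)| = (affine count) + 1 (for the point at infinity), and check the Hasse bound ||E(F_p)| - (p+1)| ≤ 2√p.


Affine points = {(0, 5), (0, 8), (1, 2), (1, 11), (3, 5), (3, 8), (4, 1), (4, 12), (5, 1), (5, 12), (8, 6), (8, 7), (9, 6), (9, 7), (10, 5), (10, 8), (11, 3), (11, 10)}; affine count = 18; |E(F_13)| = 19.

Discriminant check: Δ ∝ 4a³ + 27b² = 4·4³ + 27·12² = 4·64 + 27·144 ≡ 10 (mod 13). Nonzero ⇒ E is nonsingular.
For each x ∈ F_13, compute rhs = x³ + 4·x + 12 mod 13, then count y ∈ F_13 with y² ≡ rhs.
  x = 0: rhs = 12, matching y values: 5, 8 (2 points).
  x = 1: rhs = 4, matching y values: 2, 11 (2 points).
  x = 2: rhs = 2, matching y values: none (0 points).
  x = 3: rhs = 12, matching y values: 5, 8 (2 points).
  x = 4: rhs = 1, matching y values: 1, 12 (2 points).
  x = 5: rhs = 1, matching y values: 1, 12 (2 points).
  x = 6: rhs = 5, matching y values: none (0 points).
  x = 7: rhs = 6, matching y values: none (0 points).
  x = 8: rhs = 10, matching y values: 6, 7 (2 points).
  x = 9: rhs = 10, matching y values: 6, 7 (2 points).
  x = 10: rhs = 12, matching y values: 5, 8 (2 points).
  x = 11: rhs = 9, matching y values: 3, 10 (2 points).
  x = 12: rhs = 7, matching y values: none (0 points).
Total affine count: 18.
Full point count |E(F_13)| = 18 + 1 = 19.
Hasse bound: |19 − (13+1)| = |5| = 5 ≤ 2√13 ≈ 7.2111 ✓.


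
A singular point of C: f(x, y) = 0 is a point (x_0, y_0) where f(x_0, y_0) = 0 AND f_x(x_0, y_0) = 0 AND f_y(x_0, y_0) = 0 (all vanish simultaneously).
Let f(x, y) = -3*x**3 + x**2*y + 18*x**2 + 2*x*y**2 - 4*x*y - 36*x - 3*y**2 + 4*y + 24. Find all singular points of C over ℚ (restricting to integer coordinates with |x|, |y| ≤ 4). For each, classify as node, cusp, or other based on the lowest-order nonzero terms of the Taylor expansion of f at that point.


Singular points: {(2, 0)}; classification: cusp.

Compute partial derivatives:
  f_x = -9*x**2 + 2*x*y + 36*x + 2*y**2 - 4*y - 36.
  f_y = x**2 + 4*x*y - 4*x - 6*y + 4.
Scan x_0 ∈ {−4, ..., 4}. For each x_0, f_y(x_0, y) is a polynomial in y; find its integer roots y ∈ {−4, ..., 4}, then test f_x and f at those candidates.
  x = -4: f_y(-4, y) = 36 - 22*y; no integer root y with |y| ≤ 4.
  x = -3: f_y(-3, y) = 25 - 18*y; no integer root y with |y| ≤ 4.
  x = -2: f_y(-2, y) = 16 - 14*y; no integer root y with |y| ≤ 4.
  x = -1: f_y(-1, y) = 9 - 10*y; no integer root y with |y| ≤ 4.
  x = 0: f_y(0, y) = 4 - 6*y; no integer root y with |y| ≤ 4.
  x = 1: f_y(1, y) = 1 - 2*y; no integer root y with |y| ≤ 4.
  x = 2: f_y(2, y) = 2*y; vanishes at y ∈ {0}. (2, 0): f_x = 0, f = 0 — SINGULAR.
  x = 3: f_y(3, y) = 6*y + 1; no integer root y with |y| ≤ 4.
  x = 4: f_y(4, y) = 10*y + 4; no integer root y with |y| ≤ 4.
Only singular point on the grid: (2, 0).
Classify: substitute x = 2 + u, y = 0 + v and expand: f = -3*u**3 + u**2*v + 2*u*v**2 + v**2.
No constant or linear terms (consistent with a singular point). Quadratic part: v**2. Cubic part: -3*u**3 + u**2*v + 2*u*v**2.
The quadratic part v**2 is a perfect square, so there is a single (double) tangent line v = 0, i.e. y = 0. Restricting the cubic part to that line (v = 0) leaves -3*u**3 ≠ 0, so f is not divisible by v and the branch is v² ≈ 3*u**3 to lowest order — this is a cusp.
Classification: cusp.
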